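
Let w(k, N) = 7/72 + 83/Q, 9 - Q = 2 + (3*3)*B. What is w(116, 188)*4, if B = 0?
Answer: 6025/126 ≈ 47.817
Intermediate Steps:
Q = 7 (Q = 9 - (2 + (3*3)*0) = 9 - (2 + 9*0) = 9 - (2 + 0) = 9 - 1*2 = 9 - 2 = 7)
w(k, N) = 6025/504 (w(k, N) = 7/72 + 83/7 = 6025/504)
w(116, 188)*4 = (6025/504)*4 = 6025/126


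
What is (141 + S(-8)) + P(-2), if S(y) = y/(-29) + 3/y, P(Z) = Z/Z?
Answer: 32921/232 ≈ 141.90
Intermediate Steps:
P(Z) = 1
S(y) = 3/y - y/29 (S(y) = y*(-1/29) + 3/y = -y/29 + 3/y = 3/y - y/29)
(141 + S(-8)) + P(-2) = (141 + (3/(-8) - 1/29*(-8))) + 1 = (141 + (3*(-⅛) + 8/29)) + 1 = (141 + (-3/8 + 8/29)) + 1 = (141 - 23/232) + 1 = 32689/232 + 1 = 32921/232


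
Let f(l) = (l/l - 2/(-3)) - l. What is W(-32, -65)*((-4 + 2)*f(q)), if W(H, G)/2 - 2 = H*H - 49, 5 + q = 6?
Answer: -7816/3 ≈ -2605.3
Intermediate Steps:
q = 1 (q = -5 + 6 = 1)
f(l) = 5/3 - l (f(l) = (1 - 2*(-⅓)) - l = (1 + ⅔) - l = 5/3 - l)
W(H, G) = -94 + 2*H² (W(H, G) = 4 + 2*(H*H - 49) = 4 + 2*(H² - 49) = 4 + 2*(-49 + H²) = 4 + (-98 + 2*H²) = -94 + 2*H²)
W(-32, -65)*((-4 + 2)*f(q)) = (-94 + 2*(-32)²)*((-4 + 2)*(5/3 - 1*1)) = (-94 + 2*1024)*(-2*(5/3 - 1)) = (-94 + 2048)*(-2*⅔) = 1954*(-4/3) = -7816/3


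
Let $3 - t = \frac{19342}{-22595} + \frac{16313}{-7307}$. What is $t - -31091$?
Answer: $\frac{5134181095739}{165101665} \approx 31097.0$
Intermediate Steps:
$t = \frac{1005229224}{165101665}$ ($t = 3 - \left(\frac{19342}{-22595} + \frac{16313}{-7307}\right) = 3 - \left(19342 \left(- \frac{1}{22595}\right) + 16313 \left(- \frac{1}{7307}\right)\right) = 3 - \left(- \frac{19342}{22595} - \frac{16313}{7307}\right) = 3 - - \frac{509924229}{165101665} = 3 + \frac{509924229}{165101665} = \frac{1005229224}{165101665} \approx 6.0885$)
$t - -31091 = \frac{1005229224}{165101665} - -31091 = \frac{1005229224}{165101665} + 31091 = \frac{5134181095739}{165101665}$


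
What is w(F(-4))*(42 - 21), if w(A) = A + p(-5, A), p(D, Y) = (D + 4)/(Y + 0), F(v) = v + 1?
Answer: -56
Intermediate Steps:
F(v) = 1 + v
p(D, Y) = (4 + D)/Y
w(A) = A - 1/A (w(A) = A + (4 - 5)/A = A - 1/A)
w(F(-4))*(42 - 21) = ((1 - 4) - 1/(1 - 4))*(42 - 21) = (-3 - 1/(-3))*21 = (-3 - 1*(-⅓))*21 = (-3 + ⅓)*21 = -8/3*21 = -56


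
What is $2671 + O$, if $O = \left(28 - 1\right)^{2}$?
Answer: $3400$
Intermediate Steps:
$O = 729$ ($O = 27^{2} = 729$)
$2671 + O = 2671 + 729 = 3400$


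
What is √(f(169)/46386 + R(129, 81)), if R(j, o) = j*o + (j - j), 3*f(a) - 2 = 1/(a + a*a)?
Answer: √3050216202526599815/17085510 ≈ 102.22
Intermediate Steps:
f(a) = ⅔ + 1/(3*(a + a²)) (f(a) = ⅔ + 1/(3*(a + a*a)) = ⅔ + 1/(3*(a + a²)))
R(j, o) = j*o (R(j, o) = j*o + 0 = j*o)
√(f(169)/46386 + R(129, 81)) = √(((⅓)*(1 + 2*169 + 2*169²)/(169*(1 + 169)))/46386 + 129*81) = √(((⅓)*(1/169)*(1 + 338 + 2*28561)/170)*(1/46386) + 10449) = √(((⅓)*(1/169)*(1/170)*(1 + 338 + 57122))*(1/46386) + 10449) = √(((⅓)*(1/169)*(1/170)*57461)*(1/46386) + 10449) = √((57461/86190)*(1/46386) + 10449) = √(57461/3998009340 + 10449) = √(41775199651121/3998009340) = √3050216202526599815/17085510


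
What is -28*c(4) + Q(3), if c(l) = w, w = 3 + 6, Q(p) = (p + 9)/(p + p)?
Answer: -250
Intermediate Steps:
Q(p) = (9 + p)/(2*p) (Q(p) = (9 + p)/((2*p)) = (9 + p)*(1/(2*p)) = (9 + p)/(2*p))
w = 9
c(l) = 9
-28*c(4) + Q(3) = -28*9 + (½)*(9 + 3)/3 = -252 + (½)*(⅓)*12 = -252 + 2 = -250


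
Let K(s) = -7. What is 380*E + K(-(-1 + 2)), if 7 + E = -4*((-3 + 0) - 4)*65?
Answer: 688933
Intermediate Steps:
E = 1813 (E = -7 - 4*((-3 + 0) - 4)*65 = -7 - 4*(-3 - 4)*65 = -7 - 4*(-7)*65 = -7 + 28*65 = -7 + 1820 = 1813)
380*E + K(-(-1 + 2)) = 380*1813 - 7 = 688940 - 7 = 688933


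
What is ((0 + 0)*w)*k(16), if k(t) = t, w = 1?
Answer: 0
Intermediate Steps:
((0 + 0)*w)*k(16) = ((0 + 0)*1)*16 = (0*1)*16 = 0*16 = 0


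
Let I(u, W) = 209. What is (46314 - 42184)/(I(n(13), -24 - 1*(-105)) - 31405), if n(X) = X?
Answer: -2065/15598 ≈ -0.13239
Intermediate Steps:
(46314 - 42184)/(I(n(13), -24 - 1*(-105)) - 31405) = (46314 - 42184)/(209 - 31405) = 4130/(-31196) = 4130*(-1/31196) = -2065/15598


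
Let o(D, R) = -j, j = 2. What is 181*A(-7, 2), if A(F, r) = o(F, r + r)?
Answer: -362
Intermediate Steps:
o(D, R) = -2 (o(D, R) = -1*2 = -2)
A(F, r) = -2
181*A(-7, 2) = 181*(-2) = -362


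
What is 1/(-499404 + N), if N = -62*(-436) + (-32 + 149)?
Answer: -1/472255 ≈ -2.1175e-6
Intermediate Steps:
N = 27149 (N = 27032 + 117 = 27149)
1/(-499404 + N) = 1/(-499404 + 27149) = 1/(-472255) = -1/472255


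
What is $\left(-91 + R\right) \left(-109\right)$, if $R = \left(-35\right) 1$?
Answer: $13734$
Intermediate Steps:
$R = -35$
$\left(-91 + R\right) \left(-109\right) = \left(-91 - 35\right) \left(-109\right) = \left(-126\right) \left(-109\right) = 13734$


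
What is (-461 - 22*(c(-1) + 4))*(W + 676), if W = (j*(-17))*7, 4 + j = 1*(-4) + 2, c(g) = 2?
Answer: -824270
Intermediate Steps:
j = -6 (j = -4 + (1*(-4) + 2) = -4 + (-4 + 2) = -4 - 2 = -6)
W = 714 (W = -6*(-17)*7 = 102*7 = 714)
(-461 - 22*(c(-1) + 4))*(W + 676) = (-461 - 22*(2 + 4))*(714 + 676) = (-461 - 22*6)*1390 = (-461 - 132)*1390 = -593*1390 = -824270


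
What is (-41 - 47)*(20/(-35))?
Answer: 352/7 ≈ 50.286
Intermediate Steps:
(-41 - 47)*(20/(-35)) = -1760*(-1)/35 = -88*(-4/7) = 352/7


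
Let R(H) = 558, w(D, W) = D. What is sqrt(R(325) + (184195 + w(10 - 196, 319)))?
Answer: sqrt(184567) ≈ 429.61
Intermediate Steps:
sqrt(R(325) + (184195 + w(10 - 196, 319))) = sqrt(558 + (184195 + (10 - 196))) = sqrt(558 + (184195 - 186)) = sqrt(558 + 184009) = sqrt(184567)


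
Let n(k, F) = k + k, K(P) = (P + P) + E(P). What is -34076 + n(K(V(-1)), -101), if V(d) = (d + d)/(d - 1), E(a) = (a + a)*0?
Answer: -34072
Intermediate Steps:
E(a) = 0 (E(a) = (2*a)*0 = 0)
V(d) = 2*d/(-1 + d) (V(d) = (2*d)/(-1 + d) = 2*d/(-1 + d))
K(P) = 2*P (K(P) = (P + P) + 0 = 2*P + 0 = 2*P)
n(k, F) = 2*k
-34076 + n(K(V(-1)), -101) = -34076 + 2*(2*(2*(-1)/(-1 - 1))) = -34076 + 2*(2*(2*(-1)/(-2))) = -34076 + 2*(2*(2*(-1)*(-½))) = -34076 + 2*(2*1) = -34076 + 2*2 = -34076 + 4 = -34072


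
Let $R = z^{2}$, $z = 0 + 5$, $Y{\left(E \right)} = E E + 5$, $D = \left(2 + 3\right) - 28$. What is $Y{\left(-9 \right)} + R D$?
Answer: $-489$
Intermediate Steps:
$D = -23$ ($D = 5 - 28 = -23$)
$Y{\left(E \right)} = 5 + E^{2}$ ($Y{\left(E \right)} = E^{2} + 5 = 5 + E^{2}$)
$z = 5$
$R = 25$ ($R = 5^{2} = 25$)
$Y{\left(-9 \right)} + R D = \left(5 + \left(-9\right)^{2}\right) + 25 \left(-23\right) = \left(5 + 81\right) - 575 = 86 - 575 = -489$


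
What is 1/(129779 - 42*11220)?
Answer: -1/341461 ≈ -2.9286e-6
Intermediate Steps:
1/(129779 - 42*11220) = 1/(129779 - 471240) = 1/(-341461) = -1/341461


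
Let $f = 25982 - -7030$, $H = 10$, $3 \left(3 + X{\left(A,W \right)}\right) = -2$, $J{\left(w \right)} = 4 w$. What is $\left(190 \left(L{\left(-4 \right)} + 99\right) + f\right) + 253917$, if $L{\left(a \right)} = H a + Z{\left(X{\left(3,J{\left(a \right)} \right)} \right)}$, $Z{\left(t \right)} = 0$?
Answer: $298139$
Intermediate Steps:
$X{\left(A,W \right)} = - \frac{11}{3}$ ($X{\left(A,W \right)} = -3 + \frac{1}{3} \left(-2\right) = -3 - \frac{2}{3} = - \frac{11}{3}$)
$L{\left(a \right)} = 10 a$ ($L{\left(a \right)} = 10 a + 0 = 10 a$)
$f = 33012$ ($f = 25982 + 7030 = 33012$)
$\left(190 \left(L{\left(-4 \right)} + 99\right) + f\right) + 253917 = \left(190 \left(10 \left(-4\right) + 99\right) + 33012\right) + 253917 = \left(190 \left(-40 + 99\right) + 33012\right) + 253917 = \left(190 \cdot 59 + 33012\right) + 253917 = \left(11210 + 33012\right) + 253917 = 44222 + 253917 = 298139$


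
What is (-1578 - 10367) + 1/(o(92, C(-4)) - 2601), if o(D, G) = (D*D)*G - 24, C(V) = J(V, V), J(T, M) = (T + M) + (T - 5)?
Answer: -1750097786/146513 ≈ -11945.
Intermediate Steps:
J(T, M) = -5 + M + 2*T (J(T, M) = (M + T) + (-5 + T) = -5 + M + 2*T)
C(V) = -5 + 3*V (C(V) = -5 + V + 2*V = -5 + 3*V)
o(D, G) = -24 + G*D**2 (o(D, G) = D**2*G - 24 = G*D**2 - 24 = -24 + G*D**2)
(-1578 - 10367) + 1/(o(92, C(-4)) - 2601) = (-1578 - 10367) + 1/((-24 + (-5 + 3*(-4))*92**2) - 2601) = -11945 + 1/((-24 + (-5 - 12)*8464) - 2601) = -11945 + 1/((-24 - 17*8464) - 2601) = -11945 + 1/((-24 - 143888) - 2601) = -11945 + 1/(-143912 - 2601) = -11945 + 1/(-146513) = -11945 - 1/146513 = -1750097786/146513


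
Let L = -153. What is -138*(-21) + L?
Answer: 2745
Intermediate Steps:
-138*(-21) + L = -138*(-21) - 153 = 2898 - 153 = 2745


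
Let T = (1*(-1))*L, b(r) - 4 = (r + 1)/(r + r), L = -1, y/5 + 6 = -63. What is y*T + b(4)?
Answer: -2723/8 ≈ -340.38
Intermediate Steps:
y = -345 (y = -30 + 5*(-63) = -30 - 315 = -345)
b(r) = 4 + (1 + r)/(2*r) (b(r) = 4 + (r + 1)/(r + r) = 4 + (1 + r)/((2*r)) = 4 + (1 + r)*(1/(2*r)) = 4 + (1 + r)/(2*r))
T = 1 (T = (1*(-1))*(-1) = -1*(-1) = 1)
y*T + b(4) = -345*1 + (1/2)*(1 + 9*4)/4 = -345 + (1/2)*(1/4)*(1 + 36) = -345 + (1/2)*(1/4)*37 = -345 + 37/8 = -2723/8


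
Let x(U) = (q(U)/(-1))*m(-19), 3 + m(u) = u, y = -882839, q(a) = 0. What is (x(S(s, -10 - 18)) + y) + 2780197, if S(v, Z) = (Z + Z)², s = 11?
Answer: 1897358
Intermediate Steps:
m(u) = -3 + u
S(v, Z) = 4*Z² (S(v, Z) = (2*Z)² = 4*Z²)
x(U) = 0 (x(U) = (0/(-1))*(-3 - 19) = (0*(-1))*(-22) = 0*(-22) = 0)
(x(S(s, -10 - 18)) + y) + 2780197 = (0 - 882839) + 2780197 = -882839 + 2780197 = 1897358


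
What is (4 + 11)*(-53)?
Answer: -795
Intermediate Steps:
(4 + 11)*(-53) = 15*(-53) = -795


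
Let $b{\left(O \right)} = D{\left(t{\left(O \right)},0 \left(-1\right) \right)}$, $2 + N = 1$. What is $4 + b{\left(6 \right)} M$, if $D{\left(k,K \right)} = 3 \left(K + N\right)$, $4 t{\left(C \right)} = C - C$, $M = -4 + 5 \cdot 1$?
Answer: $1$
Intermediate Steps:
$M = 1$ ($M = -4 + 5 = 1$)
$N = -1$ ($N = -2 + 1 = -1$)
$t{\left(C \right)} = 0$ ($t{\left(C \right)} = \frac{C - C}{4} = \frac{1}{4} \cdot 0 = 0$)
$D{\left(k,K \right)} = -3 + 3 K$ ($D{\left(k,K \right)} = 3 \left(K - 1\right) = 3 \left(-1 + K\right) = -3 + 3 K$)
$b{\left(O \right)} = -3$ ($b{\left(O \right)} = -3 + 3 \cdot 0 \left(-1\right) = -3 + 3 \cdot 0 = -3 + 0 = -3$)
$4 + b{\left(6 \right)} M = 4 - 3 = 1$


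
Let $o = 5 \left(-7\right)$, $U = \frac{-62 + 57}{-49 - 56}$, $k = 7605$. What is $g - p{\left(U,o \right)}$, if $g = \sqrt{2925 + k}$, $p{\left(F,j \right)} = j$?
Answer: $35 + 9 \sqrt{130} \approx 137.62$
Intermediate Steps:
$U = \frac{1}{21}$ ($U = - \frac{5}{-105} = \left(-5\right) \left(- \frac{1}{105}\right) = \frac{1}{21} \approx 0.047619$)
$o = -35$
$g = 9 \sqrt{130}$ ($g = \sqrt{2925 + 7605} = \sqrt{10530} = 9 \sqrt{130} \approx 102.62$)
$g - p{\left(U,o \right)} = 9 \sqrt{130} - -35 = 9 \sqrt{130} + 35 = 35 + 9 \sqrt{130}$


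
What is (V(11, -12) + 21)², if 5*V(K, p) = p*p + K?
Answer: 2704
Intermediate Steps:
V(K, p) = K/5 + p²/5 (V(K, p) = (p*p + K)/5 = (p² + K)/5 = (K + p²)/5 = K/5 + p²/5)
(V(11, -12) + 21)² = (((⅕)*11 + (⅕)*(-12)²) + 21)² = ((11/5 + (⅕)*144) + 21)² = ((11/5 + 144/5) + 21)² = (31 + 21)² = 52² = 2704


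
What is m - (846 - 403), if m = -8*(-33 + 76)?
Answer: -787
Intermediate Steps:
m = -344 (m = -8*43 = -344)
m - (846 - 403) = -344 - (846 - 403) = -344 - 1*443 = -344 - 443 = -787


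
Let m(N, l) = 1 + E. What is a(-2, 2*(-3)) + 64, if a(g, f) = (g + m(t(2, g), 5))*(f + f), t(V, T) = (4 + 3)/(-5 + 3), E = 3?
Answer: 40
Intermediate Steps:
t(V, T) = -7/2 (t(V, T) = 7/(-2) = 7*(-½) = -7/2)
m(N, l) = 4 (m(N, l) = 1 + 3 = 4)
a(g, f) = 2*f*(4 + g) (a(g, f) = (g + 4)*(f + f) = (4 + g)*(2*f) = 2*f*(4 + g))
a(-2, 2*(-3)) + 64 = 2*(2*(-3))*(4 - 2) + 64 = 2*(-6)*2 + 64 = -24 + 64 = 40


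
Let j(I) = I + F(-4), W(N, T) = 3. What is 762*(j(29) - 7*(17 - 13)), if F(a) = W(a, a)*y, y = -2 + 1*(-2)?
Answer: -8382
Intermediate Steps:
y = -4 (y = -2 - 2 = -4)
F(a) = -12 (F(a) = 3*(-4) = -12)
j(I) = -12 + I (j(I) = I - 12 = -12 + I)
762*(j(29) - 7*(17 - 13)) = 762*((-12 + 29) - 7*(17 - 13)) = 762*(17 - 7*4) = 762*(17 - 28) = 762*(-11) = -8382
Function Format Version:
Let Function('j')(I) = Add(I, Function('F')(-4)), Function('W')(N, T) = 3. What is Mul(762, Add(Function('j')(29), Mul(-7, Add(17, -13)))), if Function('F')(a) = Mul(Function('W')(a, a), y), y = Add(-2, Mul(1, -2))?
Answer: -8382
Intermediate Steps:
y = -4 (y = Add(-2, -2) = -4)
Function('F')(a) = -12 (Function('F')(a) = Mul(3, -4) = -12)
Function('j')(I) = Add(-12, I) (Function('j')(I) = Add(I, -12) = Add(-12, I))
Mul(762, Add(Function('j')(29), Mul(-7, Add(17, -13)))) = Mul(762, Add(Add(-12, 29), Mul(-7, Add(17, -13)))) = Mul(762, Add(17, Mul(-7, 4))) = Mul(762, Add(17, -28)) = Mul(762, -11) = -8382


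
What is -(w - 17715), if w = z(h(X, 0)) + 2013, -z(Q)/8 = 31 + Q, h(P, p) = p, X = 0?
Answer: 15950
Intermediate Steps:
z(Q) = -248 - 8*Q (z(Q) = -8*(31 + Q) = -248 - 8*Q)
w = 1765 (w = (-248 - 8*0) + 2013 = (-248 + 0) + 2013 = -248 + 2013 = 1765)
-(w - 17715) = -(1765 - 17715) = -1*(-15950) = 15950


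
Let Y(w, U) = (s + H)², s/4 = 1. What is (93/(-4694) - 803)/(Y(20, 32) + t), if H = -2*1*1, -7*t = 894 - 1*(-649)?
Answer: 5277125/1422282 ≈ 3.7103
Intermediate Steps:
s = 4 (s = 4*1 = 4)
t = -1543/7 (t = -(894 - 1*(-649))/7 = -(894 + 649)/7 = -⅐*1543 = -1543/7 ≈ -220.43)
H = -2 (H = -2*1 = -2)
Y(w, U) = 4 (Y(w, U) = (4 - 2)² = 2² = 4)
(93/(-4694) - 803)/(Y(20, 32) + t) = (93/(-4694) - 803)/(4 - 1543/7) = (93*(-1/4694) - 803)/(-1515/7) = (-93/4694 - 803)*(-7/1515) = -3769375/4694*(-7/1515) = 5277125/1422282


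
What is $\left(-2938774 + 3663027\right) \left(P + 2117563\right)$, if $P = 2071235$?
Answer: $3033749517894$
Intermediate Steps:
$\left(-2938774 + 3663027\right) \left(P + 2117563\right) = \left(-2938774 + 3663027\right) \left(2071235 + 2117563\right) = 724253 \cdot 4188798 = 3033749517894$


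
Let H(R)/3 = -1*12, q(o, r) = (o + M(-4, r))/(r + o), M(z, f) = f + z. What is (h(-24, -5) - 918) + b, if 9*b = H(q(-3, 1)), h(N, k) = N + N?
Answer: -970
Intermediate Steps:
h(N, k) = 2*N
q(o, r) = (-4 + o + r)/(o + r) (q(o, r) = (o + (r - 4))/(r + o) = (o + (-4 + r))/(o + r) = (-4 + o + r)/(o + r))
H(R) = -36 (H(R) = 3*(-1*12) = 3*(-12) = -36)
b = -4 (b = (1/9)*(-36) = -4)
(h(-24, -5) - 918) + b = (2*(-24) - 918) - 4 = (-48 - 918) - 4 = -966 - 4 = -970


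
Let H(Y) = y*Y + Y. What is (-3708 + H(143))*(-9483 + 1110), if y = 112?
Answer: -104252223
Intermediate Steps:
H(Y) = 113*Y (H(Y) = 112*Y + Y = 113*Y)
(-3708 + H(143))*(-9483 + 1110) = (-3708 + 113*143)*(-9483 + 1110) = (-3708 + 16159)*(-8373) = 12451*(-8373) = -104252223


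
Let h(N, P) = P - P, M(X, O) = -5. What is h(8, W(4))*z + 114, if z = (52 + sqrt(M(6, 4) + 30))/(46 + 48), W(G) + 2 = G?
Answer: 114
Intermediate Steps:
W(G) = -2 + G
h(N, P) = 0
z = 57/94 (z = (52 + sqrt(-5 + 30))/(46 + 48) = (52 + sqrt(25))/94 = (52 + 5)*(1/94) = 57*(1/94) = 57/94 ≈ 0.60638)
h(8, W(4))*z + 114 = 0*(57/94) + 114 = 0 + 114 = 114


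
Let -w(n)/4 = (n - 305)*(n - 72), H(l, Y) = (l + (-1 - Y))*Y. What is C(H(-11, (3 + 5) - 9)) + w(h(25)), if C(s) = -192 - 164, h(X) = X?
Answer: -52996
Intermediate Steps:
H(l, Y) = Y*(-1 + l - Y) (H(l, Y) = (-1 + l - Y)*Y = Y*(-1 + l - Y))
C(s) = -356
w(n) = -4*(-305 + n)*(-72 + n) (w(n) = -4*(n - 305)*(n - 72) = -4*(-305 + n)*(-72 + n))
C(H(-11, (3 + 5) - 9)) + w(h(25)) = -356 + (-87840 - 4*25**2 + 1508*25) = -356 + (-87840 - 4*625 + 37700) = -356 + (-87840 - 2500 + 37700) = -356 - 52640 = -52996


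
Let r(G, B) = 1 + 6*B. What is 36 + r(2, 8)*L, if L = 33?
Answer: 1653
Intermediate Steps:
36 + r(2, 8)*L = 36 + (1 + 6*8)*33 = 36 + (1 + 48)*33 = 36 + 49*33 = 36 + 1617 = 1653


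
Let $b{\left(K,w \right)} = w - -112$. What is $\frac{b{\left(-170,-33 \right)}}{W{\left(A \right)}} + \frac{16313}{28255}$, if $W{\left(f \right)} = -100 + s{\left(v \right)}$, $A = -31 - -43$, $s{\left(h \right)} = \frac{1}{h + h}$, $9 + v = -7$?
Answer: $- \frac{19210727}{90444255} \approx -0.2124$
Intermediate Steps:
$v = -16$ ($v = -9 - 7 = -16$)
$s{\left(h \right)} = \frac{1}{2 h}$
$b{\left(K,w \right)} = 112 + w$ ($b{\left(K,w \right)} = w + 112 = 112 + w$)
$A = 12$ ($A = -31 + 43 = 12$)
$W{\left(f \right)} = - \frac{3201}{32}$ ($W{\left(f \right)} = -100 + \frac{1}{2 \left(-16\right)} = -100 + \frac{1}{2} \left(- \frac{1}{16}\right) = -100 - \frac{1}{32} = - \frac{3201}{32}$)
$\frac{b{\left(-170,-33 \right)}}{W{\left(A \right)}} + \frac{16313}{28255} = \frac{112 - 33}{- \frac{3201}{32}} + \frac{16313}{28255} = 79 \left(- \frac{32}{3201}\right) + 16313 \cdot \frac{1}{28255} = - \frac{2528}{3201} + \frac{16313}{28255} = - \frac{19210727}{90444255}$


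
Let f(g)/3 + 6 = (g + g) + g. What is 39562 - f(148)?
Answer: 38248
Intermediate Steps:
f(g) = -18 + 9*g (f(g) = -18 + 3*((g + g) + g) = -18 + 3*(2*g + g) = -18 + 3*(3*g) = -18 + 9*g)
39562 - f(148) = 39562 - (-18 + 9*148) = 39562 - (-18 + 1332) = 39562 - 1*1314 = 39562 - 1314 = 38248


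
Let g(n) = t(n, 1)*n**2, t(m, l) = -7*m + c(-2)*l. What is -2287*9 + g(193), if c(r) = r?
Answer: -50418480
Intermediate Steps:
t(m, l) = -7*m - 2*l
g(n) = n**2*(-2 - 7*n) (g(n) = (-7*n - 2*1)*n**2 = (-7*n - 2)*n**2 = (-2 - 7*n)*n**2 = n**2*(-2 - 7*n))
-2287*9 + g(193) = -2287*9 + 193**2*(-2 - 7*193) = -20583 + 37249*(-2 - 1351) = -20583 + 37249*(-1353) = -20583 - 50397897 = -50418480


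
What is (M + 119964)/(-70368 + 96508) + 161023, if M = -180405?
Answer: 4209080779/26140 ≈ 1.6102e+5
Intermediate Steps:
(M + 119964)/(-70368 + 96508) + 161023 = (-180405 + 119964)/(-70368 + 96508) + 161023 = -60441/26140 + 161023 = 4209080779/26140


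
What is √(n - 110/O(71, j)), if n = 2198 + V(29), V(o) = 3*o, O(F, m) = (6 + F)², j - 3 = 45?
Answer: 9*√167255/77 ≈ 47.801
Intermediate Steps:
j = 48 (j = 3 + 45 = 48)
n = 2285 (n = 2198 + 3*29 = 2198 + 87 = 2285)
√(n - 110/O(71, j)) = √(2285 - 110/(6 + 71)²) = √(2285 - 110/(77²)) = √(2285 - 110/5929) = √(2285 - 110*1/5929) = √(2285 - 10/539) = √(1231605/539) = 9*√167255/77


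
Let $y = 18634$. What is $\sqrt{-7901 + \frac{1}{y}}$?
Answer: $\frac{i \sqrt{22672993882}}{1694} \approx 88.888 i$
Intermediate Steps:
$\sqrt{-7901 + \frac{1}{y}} = \sqrt{-7901 + \frac{1}{18634}} = \sqrt{- \frac{147227233}{18634}} = \frac{i \sqrt{22672993882}}{1694}$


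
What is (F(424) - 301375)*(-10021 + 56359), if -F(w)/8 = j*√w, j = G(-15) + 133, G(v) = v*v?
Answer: -13965114750 - 265424064*√106 ≈ -1.6698e+10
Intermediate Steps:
G(v) = v²
j = 358 (j = (-15)² + 133 = 225 + 133 = 358)
F(w) = -2864*√w
(F(424) - 301375)*(-10021 + 56359) = (-5728*√106 - 301375)*(-10021 + 56359) = (-5728*√106 - 301375)*46338 = (-301375 - 5728*√106)*46338 = -13965114750 - 265424064*√106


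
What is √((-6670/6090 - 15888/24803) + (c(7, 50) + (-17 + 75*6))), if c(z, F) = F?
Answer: 2*√32641535197614/520863 ≈ 21.938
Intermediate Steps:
√((-6670/6090 - 15888/24803) + (c(7, 50) + (-17 + 75*6))) = √((-6670/6090 - 15888/24803) + (50 + (-17 + 75*6))) = √((-6670*1/6090 - 15888*1/24803) + (50 + (-17 + 450))) = √((-23/21 - 15888/24803) + (50 + 433)) = √(-904117/520863 + 483) = √(250672712/520863) = 2*√32641535197614/520863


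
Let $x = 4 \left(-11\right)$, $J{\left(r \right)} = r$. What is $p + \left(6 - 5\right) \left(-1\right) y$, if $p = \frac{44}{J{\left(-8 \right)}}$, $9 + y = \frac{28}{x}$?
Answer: $\frac{91}{22} \approx 4.1364$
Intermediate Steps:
$x = -44$
$y = - \frac{106}{11}$ ($y = -9 + \frac{28}{-44} = -9 + 28 \left(- \frac{1}{44}\right) = -9 - \frac{7}{11} = - \frac{106}{11} \approx -9.6364$)
$p = - \frac{11}{2}$ ($p = \frac{44}{-8} = 44 \left(- \frac{1}{8}\right) = - \frac{11}{2} \approx -5.5$)
$p + \left(6 - 5\right) \left(-1\right) y = - \frac{11}{2} + \left(6 - 5\right) \left(-1\right) \left(- \frac{106}{11}\right) = - \frac{11}{2} + 1 \left(-1\right) \left(- \frac{106}{11}\right) = - \frac{11}{2} - - \frac{106}{11} = - \frac{11}{2} + \frac{106}{11} = \frac{91}{22}$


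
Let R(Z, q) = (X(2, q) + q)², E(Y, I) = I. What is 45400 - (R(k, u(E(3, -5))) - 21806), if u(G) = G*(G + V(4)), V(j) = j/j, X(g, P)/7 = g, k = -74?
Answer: 66050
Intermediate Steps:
X(g, P) = 7*g
V(j) = 1
u(G) = G*(1 + G) (u(G) = G*(G + 1) = G*(1 + G))
R(Z, q) = (14 + q)² (R(Z, q) = (7*2 + q)² = (14 + q)²)
45400 - (R(k, u(E(3, -5))) - 21806) = 45400 - ((14 - 5*(1 - 5))² - 21806) = 45400 - ((14 - 5*(-4))² - 21806) = 45400 - ((14 + 20)² - 21806) = 45400 - (34² - 21806) = 45400 - (1156 - 21806) = 45400 - 1*(-20650) = 45400 + 20650 = 66050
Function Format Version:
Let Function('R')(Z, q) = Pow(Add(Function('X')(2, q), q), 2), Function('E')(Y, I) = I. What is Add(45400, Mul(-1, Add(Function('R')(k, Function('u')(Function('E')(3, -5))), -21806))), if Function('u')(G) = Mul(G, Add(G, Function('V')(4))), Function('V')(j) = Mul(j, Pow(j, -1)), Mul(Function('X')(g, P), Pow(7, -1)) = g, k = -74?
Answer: 66050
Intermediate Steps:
Function('X')(g, P) = Mul(7, g)
Function('V')(j) = 1
Function('u')(G) = Mul(G, Add(1, G)) (Function('u')(G) = Mul(G, Add(G, 1)) = Mul(G, Add(1, G)))
Function('R')(Z, q) = Pow(Add(14, q), 2) (Function('R')(Z, q) = Pow(Add(Mul(7, 2), q), 2) = Pow(Add(14, q), 2))
Add(45400, Mul(-1, Add(Function('R')(k, Function('u')(Function('E')(3, -5))), -21806))) = Add(45400, Mul(-1, Add(Pow(Add(14, Mul(-5, Add(1, -5))), 2), -21806))) = Add(45400, Mul(-1, Add(Pow(Add(14, Mul(-5, -4)), 2), -21806))) = Add(45400, Mul(-1, Add(Pow(Add(14, 20), 2), -21806))) = Add(45400, Mul(-1, Add(Pow(34, 2), -21806))) = Add(45400, Mul(-1, Add(1156, -21806))) = Add(45400, Mul(-1, -20650)) = Add(45400, 20650) = 66050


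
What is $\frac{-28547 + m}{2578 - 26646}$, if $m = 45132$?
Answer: $- \frac{16585}{24068} \approx -0.68909$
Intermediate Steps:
$\frac{-28547 + m}{2578 - 26646} = \frac{-28547 + 45132}{2578 - 26646} = \frac{16585}{-24068} = 16585 \left(- \frac{1}{24068}\right) = - \frac{16585}{24068}$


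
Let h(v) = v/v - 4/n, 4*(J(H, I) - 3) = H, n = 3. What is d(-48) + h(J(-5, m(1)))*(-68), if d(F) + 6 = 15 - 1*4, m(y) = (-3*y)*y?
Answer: 83/3 ≈ 27.667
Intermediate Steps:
m(y) = -3*y**2
J(H, I) = 3 + H/4
d(F) = 5 (d(F) = -6 + (15 - 1*4) = -6 + (15 - 4) = -6 + 11 = 5)
h(v) = -1/3 (h(v) = v/v - 4/3 = 1 - 4*1/3 = 1 - 4/3 = -1/3)
d(-48) + h(J(-5, m(1)))*(-68) = 5 - 1/3*(-68) = 5 + 68/3 = 83/3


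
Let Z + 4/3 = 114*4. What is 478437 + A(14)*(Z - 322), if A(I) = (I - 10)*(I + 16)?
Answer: 494357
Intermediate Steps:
A(I) = (-10 + I)*(16 + I)
Z = 1364/3 (Z = -4/3 + 114*4 = -4/3 + 456 = 1364/3 ≈ 454.67)
478437 + A(14)*(Z - 322) = 478437 + (-160 + 14**2 + 6*14)*(1364/3 - 322) = 478437 + (-160 + 196 + 84)*(398/3) = 478437 + 120*(398/3) = 478437 + 15920 = 494357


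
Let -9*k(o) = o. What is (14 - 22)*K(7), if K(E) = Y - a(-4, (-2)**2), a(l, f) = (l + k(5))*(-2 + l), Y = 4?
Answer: 560/3 ≈ 186.67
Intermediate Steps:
k(o) = -o/9
a(l, f) = (-2 + l)*(-5/9 + l) (a(l, f) = (l - 1/9*5)*(-2 + l) = (l - 5/9)*(-2 + l) = (-5/9 + l)*(-2 + l) = (-2 + l)*(-5/9 + l))
K(E) = -70/3 (K(E) = 4 - (10/9 + (-4)**2 - 23/9*(-4)) = 4 - (10/9 + 16 + 92/9) = 4 - 1*82/3 = 4 - 82/3 = -70/3)
(14 - 22)*K(7) = (14 - 22)*(-70/3) = -8*(-70/3) = 560/3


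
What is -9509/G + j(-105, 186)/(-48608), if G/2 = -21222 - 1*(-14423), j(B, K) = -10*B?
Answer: 15997699/23606128 ≈ 0.67769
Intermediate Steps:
G = -13598 (G = 2*(-21222 - 1*(-14423)) = 2*(-21222 + 14423) = 2*(-6799) = -13598)
-9509/G + j(-105, 186)/(-48608) = -9509/(-13598) - 10*(-105)/(-48608) = -9509*(-1/13598) + 1050*(-1/48608) = 9509/13598 - 75/3472 = 15997699/23606128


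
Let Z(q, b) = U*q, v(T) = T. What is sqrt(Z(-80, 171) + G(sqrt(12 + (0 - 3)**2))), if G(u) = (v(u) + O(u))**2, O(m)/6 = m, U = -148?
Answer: sqrt(12869) ≈ 113.44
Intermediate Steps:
O(m) = 6*m
Z(q, b) = -148*q
G(u) = 49*u**2 (G(u) = (u + 6*u)**2 = (7*u)**2 = 49*u**2)
sqrt(Z(-80, 171) + G(sqrt(12 + (0 - 3)**2))) = sqrt(-148*(-80) + 49*(sqrt(12 + (0 - 3)**2))**2) = sqrt(11840 + 49*(sqrt(12 + (-3)**2))**2) = sqrt(11840 + 49*(sqrt(12 + 9))**2) = sqrt(11840 + 49*(sqrt(21))**2) = sqrt(11840 + 49*21) = sqrt(11840 + 1029) = sqrt(12869)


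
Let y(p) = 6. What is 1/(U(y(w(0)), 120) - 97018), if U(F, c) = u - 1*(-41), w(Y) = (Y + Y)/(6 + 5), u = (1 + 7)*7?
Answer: -1/96921 ≈ -1.0318e-5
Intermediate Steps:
u = 56 (u = 8*7 = 56)
w(Y) = 2*Y/11 (w(Y) = (2*Y)/11 = (2*Y)*(1/11) = 2*Y/11)
U(F, c) = 97 (U(F, c) = 56 - 1*(-41) = 56 + 41 = 97)
1/(U(y(w(0)), 120) - 97018) = 1/(97 - 97018) = 1/(-96921) = -1/96921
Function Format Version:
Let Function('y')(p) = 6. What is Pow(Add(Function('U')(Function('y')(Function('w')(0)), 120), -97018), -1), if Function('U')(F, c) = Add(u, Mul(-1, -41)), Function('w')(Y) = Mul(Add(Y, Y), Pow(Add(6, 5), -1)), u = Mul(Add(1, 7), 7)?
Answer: Rational(-1, 96921) ≈ -1.0318e-5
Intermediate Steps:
u = 56 (u = Mul(8, 7) = 56)
Function('w')(Y) = Mul(Rational(2, 11), Y) (Function('w')(Y) = Mul(Mul(2, Y), Pow(11, -1)) = Mul(Mul(2, Y), Rational(1, 11)) = Mul(Rational(2, 11), Y))
Function('U')(F, c) = 97 (Function('U')(F, c) = Add(56, Mul(-1, -41)) = Add(56, 41) = 97)
Pow(Add(Function('U')(Function('y')(Function('w')(0)), 120), -97018), -1) = Pow(Add(97, -97018), -1) = Pow(-96921, -1) = Rational(-1, 96921)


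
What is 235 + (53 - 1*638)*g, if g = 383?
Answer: -223820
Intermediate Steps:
235 + (53 - 1*638)*g = 235 + (53 - 1*638)*383 = 235 + (53 - 638)*383 = 235 - 585*383 = 235 - 224055 = -223820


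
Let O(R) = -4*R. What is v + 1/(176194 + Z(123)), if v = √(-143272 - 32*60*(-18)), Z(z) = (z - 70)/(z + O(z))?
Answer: 369/65015533 + 2*I*√27178 ≈ 5.6756e-6 + 329.71*I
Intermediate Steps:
Z(z) = -(-70 + z)/(3*z) (Z(z) = (z - 70)/(z - 4*z) = (-70 + z)/((-3*z)) = (-70 + z)*(-1/(3*z)) = -(-70 + z)/(3*z))
v = 2*I*√27178 (v = √(-143272 - 1920*(-18)) = √(-143272 + 34560) = √(-108712) = 2*I*√27178 ≈ 329.71*I)
v + 1/(176194 + Z(123)) = 2*I*√27178 + 1/(176194 + (⅓)*(70 - 1*123)/123) = 2*I*√27178 + 1/(176194 + (⅓)*(1/123)*(70 - 123)) = 2*I*√27178 + 1/(176194 + (⅓)*(1/123)*(-53)) = 2*I*√27178 + 1/(176194 - 53/369) = 2*I*√27178 + 1/(65015533/369) = 2*I*√27178 + 369/65015533 = 369/65015533 + 2*I*√27178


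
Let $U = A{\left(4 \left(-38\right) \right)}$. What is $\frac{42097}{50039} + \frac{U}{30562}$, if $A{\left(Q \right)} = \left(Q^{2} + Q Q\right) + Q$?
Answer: $\frac{163234759}{69513269} \approx 2.3483$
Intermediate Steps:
$A{\left(Q \right)} = Q + 2 Q^{2}$ ($A{\left(Q \right)} = \left(Q^{2} + Q^{2}\right) + Q = 2 Q^{2} + Q = Q + 2 Q^{2}$)
$U = 46056$ ($U = 4 \left(-38\right) \left(1 + 2 \cdot 4 \left(-38\right)\right) = - 152 \left(1 + 2 \left(-152\right)\right) = - 152 \left(1 - 304\right) = \left(-152\right) \left(-303\right) = 46056$)
$\frac{42097}{50039} + \frac{U}{30562} = \frac{42097}{50039} + \frac{46056}{30562} = 42097 \cdot \frac{1}{50039} + 46056 \cdot \frac{1}{30562} = \frac{3827}{4549} + \frac{23028}{15281} = \frac{163234759}{69513269}$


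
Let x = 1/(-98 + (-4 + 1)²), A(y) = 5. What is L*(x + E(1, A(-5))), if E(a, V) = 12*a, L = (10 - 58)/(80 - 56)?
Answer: -2134/89 ≈ -23.978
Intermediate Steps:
L = -2 (L = -48/24 = -48*1/24 = -2)
x = -1/89 (x = 1/(-98 + (-3)²) = 1/(-98 + 9) = 1/(-89) = -1/89 ≈ -0.011236)
L*(x + E(1, A(-5))) = -2*(-1/89 + 12*1) = -2*(-1/89 + 12) = -2*1067/89 = -2134/89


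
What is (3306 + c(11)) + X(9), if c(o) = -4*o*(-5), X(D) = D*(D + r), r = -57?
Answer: 3094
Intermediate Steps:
X(D) = D*(-57 + D) (X(D) = D*(D - 57) = D*(-57 + D))
c(o) = 20*o
(3306 + c(11)) + X(9) = (3306 + 20*11) + 9*(-57 + 9) = (3306 + 220) + 9*(-48) = 3526 - 432 = 3094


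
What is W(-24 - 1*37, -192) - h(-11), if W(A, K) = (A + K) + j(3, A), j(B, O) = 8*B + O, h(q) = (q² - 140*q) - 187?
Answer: -1764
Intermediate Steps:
h(q) = -187 + q² - 140*q
j(B, O) = O + 8*B
W(A, K) = 24 + K + 2*A (W(A, K) = (A + K) + (A + 8*3) = (A + K) + (A + 24) = (A + K) + (24 + A) = 24 + K + 2*A)
W(-24 - 1*37, -192) - h(-11) = (24 - 192 + 2*(-24 - 1*37)) - (-187 + (-11)² - 140*(-11)) = (24 - 192 + 2*(-24 - 37)) - (-187 + 121 + 1540) = (24 - 192 + 2*(-61)) - 1*1474 = (24 - 192 - 122) - 1474 = -290 - 1474 = -1764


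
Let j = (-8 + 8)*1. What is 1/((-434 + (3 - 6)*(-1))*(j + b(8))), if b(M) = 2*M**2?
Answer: -1/55168 ≈ -1.8126e-5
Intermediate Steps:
j = 0 (j = 0*1 = 0)
1/((-434 + (3 - 6)*(-1))*(j + b(8))) = 1/((-434 + (3 - 6)*(-1))*(0 + 2*8**2)) = 1/((-434 - 3*(-1))*(0 + 2*64)) = 1/((-434 + 3)*(0 + 128)) = 1/(-431*128) = 1/(-55168) = -1/55168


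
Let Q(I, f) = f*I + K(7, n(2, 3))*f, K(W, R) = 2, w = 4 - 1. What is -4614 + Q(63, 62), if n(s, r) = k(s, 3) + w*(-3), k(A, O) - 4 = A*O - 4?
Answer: -584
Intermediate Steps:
k(A, O) = A*O (k(A, O) = 4 + (A*O - 4) = 4 + (-4 + A*O) = A*O)
w = 3
n(s, r) = -9 + 3*s (n(s, r) = s*3 + 3*(-3) = 3*s - 9 = -9 + 3*s)
Q(I, f) = 2*f + I*f (Q(I, f) = f*I + 2*f = I*f + 2*f = 2*f + I*f)
-4614 + Q(63, 62) = -4614 + 62*(2 + 63) = -4614 + 62*65 = -4614 + 4030 = -584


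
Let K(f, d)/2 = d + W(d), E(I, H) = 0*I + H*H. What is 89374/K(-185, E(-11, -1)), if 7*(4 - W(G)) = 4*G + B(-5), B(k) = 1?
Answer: 312809/30 ≈ 10427.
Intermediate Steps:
E(I, H) = H² (E(I, H) = 0 + H² = H²)
W(G) = 27/7 - 4*G/7 (W(G) = 4 - (4*G + 1)/7 = 4 - (1 + 4*G)/7 = 4 + (-⅐ - 4*G/7) = 27/7 - 4*G/7)
K(f, d) = 54/7 + 6*d/7 (K(f, d) = 2*(d + (27/7 - 4*d/7)) = 2*(27/7 + 3*d/7) = 54/7 + 6*d/7)
89374/K(-185, E(-11, -1)) = 89374/(54/7 + (6/7)*(-1)²) = 89374/(54/7 + (6/7)*1) = 89374/(54/7 + 6/7) = 89374/(60/7) = 89374*(7/60) = 312809/30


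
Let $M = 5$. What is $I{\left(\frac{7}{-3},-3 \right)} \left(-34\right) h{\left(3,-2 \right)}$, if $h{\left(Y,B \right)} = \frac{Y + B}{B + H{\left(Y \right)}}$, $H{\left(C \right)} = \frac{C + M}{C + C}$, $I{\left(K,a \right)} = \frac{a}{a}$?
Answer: $51$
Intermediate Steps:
$I{\left(K,a \right)} = 1$
$H{\left(C \right)} = \frac{5 + C}{2 C}$ ($H{\left(C \right)} = \frac{C + 5}{C + C} = \frac{5 + C}{2 C}$)
$h{\left(Y,B \right)} = \frac{B + Y}{B + \frac{5 + Y}{2 Y}}$ ($h{\left(Y,B \right)} = \frac{Y + B}{B + \frac{5 + Y}{2 Y}} = \frac{B + Y}{B + \frac{5 + Y}{2 Y}}$)
$I{\left(\frac{7}{-3},-3 \right)} \left(-34\right) h{\left(3,-2 \right)} = 1 \left(-34\right) 2 \cdot 3 \frac{1}{5 + 3 + 2 \left(-2\right) 3} \left(-2 + 3\right) = - 34 \cdot 2 \cdot 3 \frac{1}{5 + 3 - 12} \cdot 1 = - 34 \cdot 2 \cdot 3 \frac{1}{-4} \cdot 1 = - 34 \cdot 2 \cdot 3 \left(- \frac{1}{4}\right) 1 = \left(-34\right) \left(- \frac{3}{2}\right) = 51$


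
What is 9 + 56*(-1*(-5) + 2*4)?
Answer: 737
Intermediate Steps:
9 + 56*(-1*(-5) + 2*4) = 9 + 56*(5 + 8) = 9 + 56*13 = 9 + 728 = 737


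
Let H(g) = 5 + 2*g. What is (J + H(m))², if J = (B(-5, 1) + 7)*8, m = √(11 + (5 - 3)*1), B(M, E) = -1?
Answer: 2861 + 212*√13 ≈ 3625.4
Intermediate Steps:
m = √13 (m = √(11 + 2*1) = √(11 + 2) = √13 ≈ 3.6056)
J = 48 (J = (-1 + 7)*8 = 6*8 = 48)
(J + H(m))² = (48 + (5 + 2*√13))² = (53 + 2*√13)²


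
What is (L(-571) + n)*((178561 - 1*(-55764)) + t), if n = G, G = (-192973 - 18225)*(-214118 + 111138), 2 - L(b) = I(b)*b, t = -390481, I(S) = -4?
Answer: -3396263040418248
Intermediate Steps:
L(b) = 2 + 4*b (L(b) = 2 - (-4)*b = 2 + 4*b)
G = 21749170040 (G = -211198*(-102980) = 21749170040)
n = 21749170040
(L(-571) + n)*((178561 - 1*(-55764)) + t) = ((2 + 4*(-571)) + 21749170040)*((178561 - 1*(-55764)) - 390481) = ((2 - 2284) + 21749170040)*((178561 + 55764) - 390481) = (-2282 + 21749170040)*(234325 - 390481) = 21749167758*(-156156) = -3396263040418248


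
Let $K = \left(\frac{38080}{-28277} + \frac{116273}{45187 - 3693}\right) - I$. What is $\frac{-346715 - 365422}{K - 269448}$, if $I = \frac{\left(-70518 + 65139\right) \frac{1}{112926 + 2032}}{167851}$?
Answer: $\frac{1343581673891606947017329}{508362069800014356999311} \approx 2.643$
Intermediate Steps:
$I = - \frac{5379}{19295815258}$ ($I = - \frac{5379}{114958} \cdot \frac{1}{167851} = \left(-5379\right) \frac{1}{114958} \cdot \frac{1}{167851} = \left(- \frac{5379}{114958}\right) \frac{1}{167851} = - \frac{5379}{19295815258} \approx -2.7877 \cdot 10^{-7}$)
$K = \frac{8238157431299775915}{5660069651871509051}$ ($K = \left(\frac{38080}{-28277} + \frac{116273}{45187 - 3693}\right) - - \frac{5379}{19295815258} = \left(38080 \left(- \frac{1}{28277}\right) + \frac{116273}{45187 - 3693}\right) + \frac{5379}{19295815258} = \left(- \frac{38080}{28277} + \frac{116273}{41494}\right) + \frac{5379}{19295815258} = \frac{1707760101}{1173325838} + \frac{5379}{19295815258} = \frac{8238157431299775915}{5660069651871509051} \approx 1.4555$)
$\frac{-346715 - 365422}{K - 269448} = \frac{-346715 - 365422}{\frac{8238157431299775915}{5660069651871509051} - 269448} = - \frac{712137}{- \frac{1525086209400043070997933}{5660069651871509051}} = \left(-712137\right) \left(- \frac{5660069651871509051}{1525086209400043070997933}\right) = \frac{1343581673891606947017329}{508362069800014356999311}$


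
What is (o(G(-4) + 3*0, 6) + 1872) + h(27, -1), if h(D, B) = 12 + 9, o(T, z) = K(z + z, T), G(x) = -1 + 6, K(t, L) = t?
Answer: 1905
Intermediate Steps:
G(x) = 5
o(T, z) = 2*z (o(T, z) = z + z = 2*z)
h(D, B) = 21
(o(G(-4) + 3*0, 6) + 1872) + h(27, -1) = (2*6 + 1872) + 21 = (12 + 1872) + 21 = 1884 + 21 = 1905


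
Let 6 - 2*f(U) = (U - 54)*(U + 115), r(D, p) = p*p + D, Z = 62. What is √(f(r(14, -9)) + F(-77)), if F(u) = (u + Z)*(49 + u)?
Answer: I*√3882 ≈ 62.306*I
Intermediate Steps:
r(D, p) = D + p² (r(D, p) = p² + D = D + p²)
F(u) = (49 + u)*(62 + u) (F(u) = (u + 62)*(49 + u) = (62 + u)*(49 + u) = (49 + u)*(62 + u))
f(U) = 3 - (-54 + U)*(115 + U)/2 (f(U) = 3 - (U - 54)*(U + 115)/2 = 3 - (-54 + U)*(115 + U)/2)
√(f(r(14, -9)) + F(-77)) = √((3108 - 61*(14 + (-9)²)/2 - (14 + (-9)²)²/2) + (3038 + (-77)² + 111*(-77))) = √((3108 - 61*(14 + 81)/2 - (14 + 81)²/2) + (3038 + 5929 - 8547)) = √((3108 - 61/2*95 - ½*95²) + 420) = √((3108 - 5795/2 - ½*9025) + 420) = √((3108 - 5795/2 - 9025/2) + 420) = √(-4302 + 420) = √(-3882) = I*√3882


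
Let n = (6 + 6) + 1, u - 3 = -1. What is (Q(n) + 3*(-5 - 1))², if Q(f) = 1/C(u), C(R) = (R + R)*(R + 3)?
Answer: 128881/400 ≈ 322.20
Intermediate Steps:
u = 2 (u = 3 - 1 = 2)
C(R) = 2*R*(3 + R) (C(R) = (2*R)*(3 + R) = 2*R*(3 + R))
n = 13 (n = 12 + 1 = 13)
Q(f) = 1/20 (Q(f) = 1/(2*2*(3 + 2)) = 1/(2*2*5) = 1/20)
(Q(n) + 3*(-5 - 1))² = (1/20 + 3*(-5 - 1))² = (1/20 + 3*(-6))² = (1/20 - 18)² = (-359/20)² = 128881/400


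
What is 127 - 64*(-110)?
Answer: 7167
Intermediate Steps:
127 - 64*(-110) = 127 + 7040 = 7167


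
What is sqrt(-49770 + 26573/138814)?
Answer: I*sqrt(959030695978498)/138814 ≈ 223.09*I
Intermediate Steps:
sqrt(-49770 + 26573/138814) = sqrt(-6908746207/138814) = I*sqrt(959030695978498)/138814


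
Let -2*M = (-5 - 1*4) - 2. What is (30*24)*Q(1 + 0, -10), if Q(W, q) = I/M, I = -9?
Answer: -12960/11 ≈ -1178.2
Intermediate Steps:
M = 11/2 (M = -((-5 - 1*4) - 2)/2 = -((-5 - 4) - 2)/2 = -(-9 - 2)/2 = -1/2*(-11) = 11/2 ≈ 5.5000)
Q(W, q) = -18/11 (Q(W, q) = -9/11/2 = -9*2/11 = -18/11)
(30*24)*Q(1 + 0, -10) = (30*24)*(-18/11) = 720*(-18/11) = -12960/11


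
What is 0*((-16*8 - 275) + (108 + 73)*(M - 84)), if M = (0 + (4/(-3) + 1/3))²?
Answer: 0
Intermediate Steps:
M = 1 (M = (0 + (4*(-⅓) + 1*(⅓)))² = (0 + (-4/3 + ⅓))² = (0 - 1)² = (-1)² = 1)
0*((-16*8 - 275) + (108 + 73)*(M - 84)) = 0*((-16*8 - 275) + (108 + 73)*(1 - 84)) = 0*((-128 - 275) + 181*(-83)) = 0*(-403 - 15023) = 0*(-15426) = 0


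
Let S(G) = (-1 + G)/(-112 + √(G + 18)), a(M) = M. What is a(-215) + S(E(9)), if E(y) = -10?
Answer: -336751/1567 + 11*√2/6268 ≈ -214.90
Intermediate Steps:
S(G) = (-1 + G)/(-112 + √(18 + G))
a(-215) + S(E(9)) = -215 + (-1 - 10)/(-112 + √(18 - 10)) = -215 - 11/(-112 + √8) = -215 - 11/(-112 + 2*√2)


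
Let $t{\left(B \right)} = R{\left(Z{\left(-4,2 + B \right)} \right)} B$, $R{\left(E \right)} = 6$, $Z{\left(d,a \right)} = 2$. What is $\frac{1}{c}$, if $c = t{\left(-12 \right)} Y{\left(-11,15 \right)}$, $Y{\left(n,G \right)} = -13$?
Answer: $\frac{1}{936} \approx 0.0010684$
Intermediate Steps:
$t{\left(B \right)} = 6 B$
$c = 936$ ($c = 6 \left(-12\right) \left(-13\right) = \left(-72\right) \left(-13\right) = 936$)
$\frac{1}{c} = \frac{1}{936}$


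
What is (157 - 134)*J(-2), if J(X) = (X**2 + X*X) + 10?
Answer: 414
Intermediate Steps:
J(X) = 10 + 2*X**2 (J(X) = (X**2 + X**2) + 10 = 2*X**2 + 10 = 10 + 2*X**2)
(157 - 134)*J(-2) = (157 - 134)*(10 + 2*(-2)**2) = 23*(10 + 2*4) = 23*(10 + 8) = 23*18 = 414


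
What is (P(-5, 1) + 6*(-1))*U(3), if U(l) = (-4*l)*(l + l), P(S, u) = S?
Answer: 792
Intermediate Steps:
U(l) = -8*l² (U(l) = (-4*l)*(2*l) = -8*l²)
(P(-5, 1) + 6*(-1))*U(3) = (-5 + 6*(-1))*(-8*3²) = (-5 - 6)*(-8*9) = -11*(-72) = 792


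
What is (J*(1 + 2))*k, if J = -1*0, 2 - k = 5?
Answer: 0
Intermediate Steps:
k = -3 (k = 2 - 1*5 = 2 - 5 = -3)
J = 0
(J*(1 + 2))*k = (0*(1 + 2))*(-3) = (0*3)*(-3) = 0*(-3) = 0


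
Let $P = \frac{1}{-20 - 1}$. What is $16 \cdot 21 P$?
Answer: $-16$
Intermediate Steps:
$P = - \frac{1}{21}$ ($P = \frac{1}{-21} = - \frac{1}{21} \approx -0.047619$)
$16 \cdot 21 P = 16 \cdot 21 \left(- \frac{1}{21}\right) = 336 \left(- \frac{1}{21}\right) = -16$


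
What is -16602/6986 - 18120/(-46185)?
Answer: -21339235/10754947 ≈ -1.9841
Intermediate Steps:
-16602/6986 - 18120/(-46185) = -16602*1/6986 - 18120*(-1/46185) = -8301/3493 + 1208/3079 = -21339235/10754947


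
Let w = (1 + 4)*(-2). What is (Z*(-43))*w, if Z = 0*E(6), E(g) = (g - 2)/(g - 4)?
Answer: 0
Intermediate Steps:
w = -10 (w = 5*(-2) = -10)
E(g) = (-2 + g)/(-4 + g)
Z = 0 (Z = 0*((-2 + 6)/(-4 + 6)) = 0*(4/2) = 0*((½)*4) = 0*2 = 0)
(Z*(-43))*w = (0*(-43))*(-10) = 0*(-10) = 0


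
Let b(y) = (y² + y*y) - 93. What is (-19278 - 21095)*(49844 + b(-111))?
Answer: -3003468589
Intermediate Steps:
b(y) = -93 + 2*y² (b(y) = (y² + y²) - 93 = 2*y² - 93 = -93 + 2*y²)
(-19278 - 21095)*(49844 + b(-111)) = (-19278 - 21095)*(49844 + (-93 + 2*(-111)²)) = -40373*(49844 + (-93 + 2*12321)) = -40373*(49844 + (-93 + 24642)) = -40373*(49844 + 24549) = -40373*74393 = -3003468589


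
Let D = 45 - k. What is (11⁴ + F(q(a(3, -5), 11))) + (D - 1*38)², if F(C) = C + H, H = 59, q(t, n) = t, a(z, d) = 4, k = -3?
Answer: 14804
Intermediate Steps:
D = 48 (D = 45 - 1*(-3) = 45 + 3 = 48)
F(C) = 59 + C (F(C) = C + 59 = 59 + C)
(11⁴ + F(q(a(3, -5), 11))) + (D - 1*38)² = (11⁴ + (59 + 4)) + (48 - 1*38)² = (14641 + 63) + (48 - 38)² = 14704 + 10² = 14704 + 100 = 14804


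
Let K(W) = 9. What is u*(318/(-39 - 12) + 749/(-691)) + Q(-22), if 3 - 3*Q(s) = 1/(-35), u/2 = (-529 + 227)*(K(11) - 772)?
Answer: -4160476136158/1233435 ≈ -3.3731e+6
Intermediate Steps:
u = 460852 (u = 2*((-529 + 227)*(9 - 772)) = 2*(-302*(-763)) = 2*230426 = 460852)
Q(s) = 106/105 (Q(s) = 1 - ⅓/(-35) = 1 - ⅓*(-1/35) = 1 + 1/105 = 106/105)
u*(318/(-39 - 12) + 749/(-691)) + Q(-22) = 460852*(318/(-39 - 12) + 749/(-691)) + 106/105 = 460852*(318/(-51) + 749*(-1/691)) + 106/105 = 460852*(318*(-1/51) - 749/691) + 106/105 = 460852*(-106/17 - 749/691) + 106/105 = 460852*(-85979/11747) + 106/105 = -39623594108/11747 + 106/105 = -4160476136158/1233435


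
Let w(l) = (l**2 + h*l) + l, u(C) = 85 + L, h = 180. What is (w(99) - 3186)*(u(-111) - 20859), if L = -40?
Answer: -510650676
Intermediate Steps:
u(C) = 45 (u(C) = 85 - 40 = 45)
w(l) = l**2 + 181*l (w(l) = (l**2 + 180*l) + l = l**2 + 181*l)
(w(99) - 3186)*(u(-111) - 20859) = (99*(181 + 99) - 3186)*(45 - 20859) = (99*280 - 3186)*(-20814) = (27720 - 3186)*(-20814) = 24534*(-20814) = -510650676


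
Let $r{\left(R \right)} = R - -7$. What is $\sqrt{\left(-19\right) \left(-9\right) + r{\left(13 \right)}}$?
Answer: $\sqrt{191} \approx 13.82$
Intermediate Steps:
$r{\left(R \right)} = 7 + R$ ($r{\left(R \right)} = R + 7 = 7 + R$)
$\sqrt{\left(-19\right) \left(-9\right) + r{\left(13 \right)}} = \sqrt{\left(-19\right) \left(-9\right) + \left(7 + 13\right)} = \sqrt{171 + 20} = \sqrt{191}$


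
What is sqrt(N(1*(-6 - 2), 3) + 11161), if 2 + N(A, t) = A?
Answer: 3*sqrt(1239) ≈ 105.60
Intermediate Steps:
N(A, t) = -2 + A
sqrt(N(1*(-6 - 2), 3) + 11161) = sqrt((-2 + 1*(-6 - 2)) + 11161) = sqrt((-2 + 1*(-8)) + 11161) = sqrt((-2 - 8) + 11161) = sqrt(-10 + 11161) = sqrt(11151) = 3*sqrt(1239)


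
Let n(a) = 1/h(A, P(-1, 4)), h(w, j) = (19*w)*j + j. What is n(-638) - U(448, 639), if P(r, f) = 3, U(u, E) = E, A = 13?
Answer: -475415/744 ≈ -639.00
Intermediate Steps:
h(w, j) = j + 19*j*w (h(w, j) = 19*j*w + j = j + 19*j*w)
n(a) = 1/744 (n(a) = 1/(3*(1 + 19*13)) = 1/(3*(1 + 247)) = 1/(3*248) = 1/744)
n(-638) - U(448, 639) = 1/744 - 1*639 = 1/744 - 639 = -475415/744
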